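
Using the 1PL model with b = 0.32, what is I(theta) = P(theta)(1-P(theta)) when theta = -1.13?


P = 1/(1+exp(-(-1.13-0.32))) = 0.19
I = P*(1-P) = 0.19 * 0.81
I = 0.1539

0.1539


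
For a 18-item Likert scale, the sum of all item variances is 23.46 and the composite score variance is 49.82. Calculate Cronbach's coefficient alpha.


alpha = (k/(k-1)) * (1 - sum(si^2)/s_total^2)
= (18/17) * (1 - 23.46/49.82)
alpha = 0.5602

0.5602


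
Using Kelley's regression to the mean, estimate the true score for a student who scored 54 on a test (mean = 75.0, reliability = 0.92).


T_est = rxx * X + (1 - rxx) * mean
T_est = 0.92 * 54 + 0.08 * 75.0
T_est = 49.68 + 6.0
T_est = 55.68

55.68


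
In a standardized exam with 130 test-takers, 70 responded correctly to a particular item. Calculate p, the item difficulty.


Item difficulty p = number correct / total examinees
p = 70 / 130
p = 0.5385

0.5385


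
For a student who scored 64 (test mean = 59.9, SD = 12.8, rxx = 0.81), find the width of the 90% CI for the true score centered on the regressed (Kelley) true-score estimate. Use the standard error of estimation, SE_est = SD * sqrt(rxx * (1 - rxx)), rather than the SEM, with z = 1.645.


True score estimate = 0.81*64 + 0.19*59.9 = 63.221
SE_est = SD * sqrt(rxx * (1 - rxx)) = 12.8 * sqrt(0.81 * 0.19) = 12.8 * sqrt(0.1539) = 5.021452
CI = T_est +/- z * SE_est, so width = 2 * z * SE_est = 2 * 1.645 * 5.021452
Width = 16.5206

16.5206


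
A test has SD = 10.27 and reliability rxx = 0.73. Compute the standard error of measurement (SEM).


SEM = SD * sqrt(1 - rxx)
SEM = 10.27 * sqrt(1 - 0.73)
SEM = 10.27 * sqrt(0.27) = 10.27 * 0.519615
SEM = 5.3364

5.3364


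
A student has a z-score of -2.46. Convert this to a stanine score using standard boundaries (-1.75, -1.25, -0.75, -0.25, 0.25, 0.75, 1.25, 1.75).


Stanine boundaries: [-1.75, -1.25, -0.75, -0.25, 0.25, 0.75, 1.25, 1.75]
z = -2.46
Check each boundary:
  z < -1.75
  z < -1.25
  z < -0.75
  z < -0.25
  z < 0.25
  z < 0.75
  z < 1.25
  z < 1.75
Highest qualifying boundary gives stanine = 1

1


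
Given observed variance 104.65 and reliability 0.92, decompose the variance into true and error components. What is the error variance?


var_true = rxx * var_obs = 0.92 * 104.65 = 96.278
var_error = var_obs - var_true
var_error = 104.65 - 96.278
var_error = 8.372

8.372


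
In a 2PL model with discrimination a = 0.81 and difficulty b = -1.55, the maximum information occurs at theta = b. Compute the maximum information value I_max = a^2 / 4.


For 2PL, max info at theta = b = -1.55
I_max = a^2 / 4 = 0.81^2 / 4
= 0.6561 / 4
I_max = 0.164

0.164


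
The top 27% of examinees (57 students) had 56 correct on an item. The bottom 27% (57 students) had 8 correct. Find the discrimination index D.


p_upper = 56/57 = 0.9825
p_lower = 8/57 = 0.1404
D = 0.9825 - 0.1404 = 0.8421

0.8421


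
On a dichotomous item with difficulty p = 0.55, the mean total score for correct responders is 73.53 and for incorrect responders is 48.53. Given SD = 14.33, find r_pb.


q = 1 - p = 0.45
rpb = ((M1 - M0) / SD) * sqrt(p * q)
rpb = ((73.53 - 48.53) / 14.33) * sqrt(0.55 * 0.45)
rpb = 0.8679

0.8679


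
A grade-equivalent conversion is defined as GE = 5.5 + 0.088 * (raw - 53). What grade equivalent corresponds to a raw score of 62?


raw - median = 62 - 53 = 9
slope * diff = 0.088 * 9 = 0.792
GE = 5.5 + 0.792
GE = 6.292

6.292


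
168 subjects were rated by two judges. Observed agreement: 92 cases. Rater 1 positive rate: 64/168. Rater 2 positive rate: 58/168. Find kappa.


P_o = 92/168 = 0.547619
P_e = (64*58 + 104*110) / 28224 = 0.536848
kappa = (P_o - P_e) / (1 - P_e)
kappa = (0.547619 - 0.536848) / (1 - 0.536848)
kappa = 0.0233

0.0233


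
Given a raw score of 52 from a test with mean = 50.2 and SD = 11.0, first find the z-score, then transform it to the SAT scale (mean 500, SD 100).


z = (X - mean) / SD = (52 - 50.2) / 11.0
z = 1.8 / 11.0
z = 0.1636
SAT-scale = SAT = 500 + 100z
Carry z at full precision (z = 1.8 / 11.0) into the conversion:
SAT-scale = 500 + 100 * (1.8 / 11.0) = 500 + 180 / 11.0
SAT-scale = 500 + 16.3636
SAT-scale = 516.3636

516.3636


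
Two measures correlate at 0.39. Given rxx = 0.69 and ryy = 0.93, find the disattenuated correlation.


r_corrected = rxy / sqrt(rxx * ryy)
= 0.39 / sqrt(0.69 * 0.93)
= 0.39 / sqrt(0.6417)
= 0.39 / 0.801062
r_corrected = 0.4869

0.4869


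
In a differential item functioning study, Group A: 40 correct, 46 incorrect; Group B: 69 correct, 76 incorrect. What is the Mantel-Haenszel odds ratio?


Odds_A = 40/46 = 0.8696
Odds_B = 69/76 = 0.9079
OR = Odds_A / Odds_B = 0.8696 / 0.9079
Exactly, OR = (40 * 76) / (46 * 69) = 3040 / 3174
OR = 0.9578

0.9578


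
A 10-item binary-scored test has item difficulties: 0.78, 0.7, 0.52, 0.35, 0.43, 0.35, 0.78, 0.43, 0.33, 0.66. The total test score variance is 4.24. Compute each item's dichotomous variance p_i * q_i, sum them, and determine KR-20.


For each item, compute p_i * q_i:
  Item 1: 0.78 * 0.22 = 0.1716
  Item 2: 0.7 * 0.3 = 0.21
  Item 3: 0.52 * 0.48 = 0.2496
  Item 4: 0.35 * 0.65 = 0.2275
  Item 5: 0.43 * 0.57 = 0.2451
  Item 6: 0.35 * 0.65 = 0.2275
  Item 7: 0.78 * 0.22 = 0.1716
  Item 8: 0.43 * 0.57 = 0.2451
  Item 9: 0.33 * 0.67 = 0.2211
  Item 10: 0.66 * 0.34 = 0.2244
Sum(p_i * q_i) = 0.1716 + 0.21 + 0.2496 + 0.2275 + 0.2451 + 0.2275 + 0.1716 + 0.2451 + 0.2211 + 0.2244 = 2.1935
KR-20 = (k/(k-1)) * (1 - Sum(p_i*q_i) / Var_total)
= (10/9) * (1 - 2.1935/4.24)
= 1.1111 * 0.4827
KR-20 = 0.5363

0.5363


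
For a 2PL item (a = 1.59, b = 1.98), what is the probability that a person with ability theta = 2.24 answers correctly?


a*(theta - b) = 1.59 * (2.24 - 1.98) = 0.4134
exp(-0.4134) = 0.6614
P = 1 / (1 + 0.6614)
P = 0.6019

0.6019


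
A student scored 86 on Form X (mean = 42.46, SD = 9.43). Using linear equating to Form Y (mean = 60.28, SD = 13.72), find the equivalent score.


slope = SD_Y / SD_X = 13.72 / 9.43 ~ 1.4549
intercept = mean_Y - slope * mean_X = 60.28 - (13.72 / 9.43) * 42.46 ~ -1.4964
Y = slope * X + intercept. To avoid rounding drift from the rounded slope/intercept, evaluate the equivalent form Y = mean_Y + SD_Y * (X - mean_X) / SD_X at full precision:
Y = 60.28 + 13.72 * (86 - 42.46) / 9.43
Y = 60.28 + 13.72 * 43.54 / 9.43
Y = 60.28 + 597.3688 / 9.43
Y = 60.28 + 63.3477
Y = 123.6277

123.6277


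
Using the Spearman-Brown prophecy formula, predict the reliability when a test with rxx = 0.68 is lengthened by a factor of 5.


r_new = (n * rxx) / (1 + (n-1) * rxx)
r_new = (5 * 0.68) / (1 + 4 * 0.68)
r_new = 3.4 / 3.72
r_new = 0.914

0.914


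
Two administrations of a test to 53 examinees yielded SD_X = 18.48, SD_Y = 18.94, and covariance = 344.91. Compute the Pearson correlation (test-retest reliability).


r = cov(X,Y) / (SD_X * SD_Y)
r = 344.91 / (18.48 * 18.94)
r = 344.91 / 350.0112
r = 0.9854

0.9854


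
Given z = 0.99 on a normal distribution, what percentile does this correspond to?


CDF(z) = 0.5 * (1 + erf(z/sqrt(2)))
erf(0.7) = 0.6778
CDF = 0.8389
Percentile rank = 0.8389 * 100 = 83.89

83.89


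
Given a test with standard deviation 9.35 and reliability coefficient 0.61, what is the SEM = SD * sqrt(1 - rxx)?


SEM = SD * sqrt(1 - rxx)
SEM = 9.35 * sqrt(1 - 0.61)
SEM = 9.35 * sqrt(0.39) = 9.35 * 0.6245
SEM = 5.8391

5.8391


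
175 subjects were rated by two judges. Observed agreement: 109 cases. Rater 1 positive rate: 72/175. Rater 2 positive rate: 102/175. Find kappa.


P_o = 109/175 = 0.622857
P_e = (72*102 + 103*73) / 30625 = 0.485322
kappa = (P_o - P_e) / (1 - P_e)
kappa = (0.622857 - 0.485322) / (1 - 0.485322)
kappa = 0.2672

0.2672


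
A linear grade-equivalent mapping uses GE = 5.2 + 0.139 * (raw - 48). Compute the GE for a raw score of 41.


raw - median = 41 - 48 = -7
slope * diff = 0.139 * -7 = -0.973
GE = 5.2 + -0.973
GE = 4.227

4.227


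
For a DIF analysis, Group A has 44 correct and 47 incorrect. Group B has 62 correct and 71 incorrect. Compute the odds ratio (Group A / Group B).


Odds_A = 44/47 = 0.9362
Odds_B = 62/71 = 0.8732
OR = Odds_A / Odds_B = 0.9362 / 0.8732
Exactly, OR = (44 * 71) / (47 * 62) = 3124 / 2914
OR = 1.0721

1.0721


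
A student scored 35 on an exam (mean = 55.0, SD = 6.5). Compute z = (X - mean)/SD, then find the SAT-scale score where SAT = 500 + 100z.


z = (X - mean) / SD = (35 - 55.0) / 6.5
z = -20.0 / 6.5
z = -3.0769
SAT-scale = SAT = 500 + 100z
Carry z at full precision (z = -20.0 / 6.5) into the conversion:
SAT-scale = 500 + 100 * (-20.0 / 6.5) = 500 + -2000 / 6.5
SAT-scale = 500 + -307.6923
SAT-scale = 192.3077

192.3077


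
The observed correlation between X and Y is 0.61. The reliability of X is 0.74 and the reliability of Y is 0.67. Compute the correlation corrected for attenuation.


r_corrected = rxy / sqrt(rxx * ryy)
= 0.61 / sqrt(0.74 * 0.67)
= 0.61 / sqrt(0.4958)
= 0.61 / 0.704131
r_corrected = 0.8663

0.8663


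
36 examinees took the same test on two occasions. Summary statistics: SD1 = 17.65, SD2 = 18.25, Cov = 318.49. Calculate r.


r = cov(X,Y) / (SD_X * SD_Y)
r = 318.49 / (17.65 * 18.25)
r = 318.49 / 322.1125
r = 0.9888

0.9888


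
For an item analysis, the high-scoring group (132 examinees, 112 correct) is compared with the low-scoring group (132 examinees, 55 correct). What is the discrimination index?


p_upper = 112/132 = 0.8485
p_lower = 55/132 = 0.4167
D = 0.8485 - 0.4167 = 0.4318

0.4318


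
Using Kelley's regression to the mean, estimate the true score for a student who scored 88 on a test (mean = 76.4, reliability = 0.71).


T_est = rxx * X + (1 - rxx) * mean
T_est = 0.71 * 88 + 0.29 * 76.4
T_est = 62.48 + 22.156
T_est = 84.636

84.636


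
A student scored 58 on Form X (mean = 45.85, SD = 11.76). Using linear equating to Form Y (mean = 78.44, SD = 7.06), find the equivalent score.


slope = SD_Y / SD_X = 7.06 / 11.76 ~ 0.6003
intercept = mean_Y - slope * mean_X = 78.44 - (7.06 / 11.76) * 45.85 ~ 50.9144
Y = slope * X + intercept. To avoid rounding drift from the rounded slope/intercept, evaluate the equivalent form Y = mean_Y + SD_Y * (X - mean_X) / SD_X at full precision:
Y = 78.44 + 7.06 * (58 - 45.85) / 11.76
Y = 78.44 + 7.06 * 12.15 / 11.76
Y = 78.44 + 85.779 / 11.76
Y = 78.44 + 7.2941
Y = 85.7341

85.7341


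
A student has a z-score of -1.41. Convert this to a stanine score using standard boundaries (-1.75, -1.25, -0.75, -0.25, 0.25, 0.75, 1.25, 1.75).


Stanine boundaries: [-1.75, -1.25, -0.75, -0.25, 0.25, 0.75, 1.25, 1.75]
z = -1.41
Check each boundary:
  z >= -1.75 -> could be stanine 2
  z < -1.25
  z < -0.75
  z < -0.25
  z < 0.25
  z < 0.75
  z < 1.25
  z < 1.75
Highest qualifying boundary gives stanine = 2

2


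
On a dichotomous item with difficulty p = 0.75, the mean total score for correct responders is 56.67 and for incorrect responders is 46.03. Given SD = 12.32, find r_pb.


q = 1 - p = 0.25
rpb = ((M1 - M0) / SD) * sqrt(p * q)
rpb = ((56.67 - 46.03) / 12.32) * sqrt(0.75 * 0.25)
rpb = 0.374

0.374


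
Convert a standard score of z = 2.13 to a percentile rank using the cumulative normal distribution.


CDF(z) = 0.5 * (1 + erf(z/sqrt(2)))
erf(1.5061) = 0.9668
CDF = 0.9834
Percentile rank = 0.9834 * 100 = 98.34

98.34


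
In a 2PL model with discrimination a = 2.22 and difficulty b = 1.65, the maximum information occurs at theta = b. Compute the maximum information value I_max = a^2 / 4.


For 2PL, max info at theta = b = 1.65
I_max = a^2 / 4 = 2.22^2 / 4
= 4.9284 / 4
I_max = 1.2321

1.2321


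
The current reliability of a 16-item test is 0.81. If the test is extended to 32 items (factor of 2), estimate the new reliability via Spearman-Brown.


r_new = (n * rxx) / (1 + (n-1) * rxx)
r_new = (2 * 0.81) / (1 + 1 * 0.81)
r_new = 1.62 / 1.81
r_new = 0.895

0.895


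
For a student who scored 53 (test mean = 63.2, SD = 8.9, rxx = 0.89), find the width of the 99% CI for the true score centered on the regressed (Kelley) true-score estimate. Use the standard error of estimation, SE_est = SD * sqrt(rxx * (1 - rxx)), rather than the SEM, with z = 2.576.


True score estimate = 0.89*53 + 0.11*63.2 = 54.122
SE_est = SD * sqrt(rxx * (1 - rxx)) = 8.9 * sqrt(0.89 * 0.11) = 8.9 * sqrt(0.0979) = 2.784719
CI = T_est +/- z * SE_est, so width = 2 * z * SE_est = 2 * 2.576 * 2.784719
Width = 14.3469

14.3469


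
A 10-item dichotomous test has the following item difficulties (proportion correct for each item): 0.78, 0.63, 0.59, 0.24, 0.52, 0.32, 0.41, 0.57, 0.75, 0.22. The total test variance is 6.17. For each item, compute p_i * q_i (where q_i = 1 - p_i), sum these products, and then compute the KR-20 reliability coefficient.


For each item, compute p_i * q_i:
  Item 1: 0.78 * 0.22 = 0.1716
  Item 2: 0.63 * 0.37 = 0.2331
  Item 3: 0.59 * 0.41 = 0.2419
  Item 4: 0.24 * 0.76 = 0.1824
  Item 5: 0.52 * 0.48 = 0.2496
  Item 6: 0.32 * 0.68 = 0.2176
  Item 7: 0.41 * 0.59 = 0.2419
  Item 8: 0.57 * 0.43 = 0.2451
  Item 9: 0.75 * 0.25 = 0.1875
  Item 10: 0.22 * 0.78 = 0.1716
Sum(p_i * q_i) = 0.1716 + 0.2331 + 0.2419 + 0.1824 + 0.2496 + 0.2176 + 0.2419 + 0.2451 + 0.1875 + 0.1716 = 2.1423
KR-20 = (k/(k-1)) * (1 - Sum(p_i*q_i) / Var_total)
= (10/9) * (1 - 2.1423/6.17)
= 1.1111 * 0.6528
KR-20 = 0.7253

0.7253


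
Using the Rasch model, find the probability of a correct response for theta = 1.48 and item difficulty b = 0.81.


theta - b = 1.48 - 0.81 = 0.67
exp(-(theta - b)) = exp(-0.67) = 0.5117
P = 1 / (1 + 0.5117)
P = 0.6615

0.6615


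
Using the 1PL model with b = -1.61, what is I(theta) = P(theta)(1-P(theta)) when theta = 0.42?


P = 1/(1+exp(-(0.42--1.61))) = 0.8839
I = P*(1-P) = 0.8839 * 0.1161
I = 0.1026

0.1026


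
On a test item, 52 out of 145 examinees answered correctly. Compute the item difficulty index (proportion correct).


Item difficulty p = number correct / total examinees
p = 52 / 145
p = 0.3586

0.3586


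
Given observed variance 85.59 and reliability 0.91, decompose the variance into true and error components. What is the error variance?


var_true = rxx * var_obs = 0.91 * 85.59 = 77.8869
var_error = var_obs - var_true
var_error = 85.59 - 77.8869
var_error = 7.7031

7.7031


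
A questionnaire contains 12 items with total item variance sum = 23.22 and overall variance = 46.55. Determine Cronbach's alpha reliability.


alpha = (k/(k-1)) * (1 - sum(si^2)/s_total^2)
= (12/11) * (1 - 23.22/46.55)
alpha = 0.5467

0.5467


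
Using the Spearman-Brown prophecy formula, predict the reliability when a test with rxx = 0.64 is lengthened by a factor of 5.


r_new = (n * rxx) / (1 + (n-1) * rxx)
r_new = (5 * 0.64) / (1 + 4 * 0.64)
r_new = 3.2 / 3.56
r_new = 0.8989

0.8989


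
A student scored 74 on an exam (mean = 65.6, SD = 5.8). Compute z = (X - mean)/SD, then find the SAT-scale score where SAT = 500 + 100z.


z = (X - mean) / SD = (74 - 65.6) / 5.8
z = 8.4 / 5.8
z = 1.4483
SAT-scale = SAT = 500 + 100z
Carry z at full precision (z = 8.4 / 5.8) into the conversion:
SAT-scale = 500 + 100 * (8.4 / 5.8) = 500 + 840 / 5.8
SAT-scale = 500 + 144.8276
SAT-scale = 644.8276

644.8276


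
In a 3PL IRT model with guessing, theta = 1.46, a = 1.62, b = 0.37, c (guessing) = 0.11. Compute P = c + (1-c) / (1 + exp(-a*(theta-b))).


logit = 1.62*(1.46 - 0.37) = 1.7658
P* = 1/(1 + exp(-1.7658)) = 0.8539
P = 0.11 + (1 - 0.11) * 0.8539
P = 0.87

0.87


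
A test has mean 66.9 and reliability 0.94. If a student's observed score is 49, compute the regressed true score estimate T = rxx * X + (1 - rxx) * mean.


T_est = rxx * X + (1 - rxx) * mean
T_est = 0.94 * 49 + 0.06 * 66.9
T_est = 46.06 + 4.014
T_est = 50.074

50.074


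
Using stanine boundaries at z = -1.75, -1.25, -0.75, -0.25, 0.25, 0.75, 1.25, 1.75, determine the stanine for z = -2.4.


Stanine boundaries: [-1.75, -1.25, -0.75, -0.25, 0.25, 0.75, 1.25, 1.75]
z = -2.4
Check each boundary:
  z < -1.75
  z < -1.25
  z < -0.75
  z < -0.25
  z < 0.25
  z < 0.75
  z < 1.25
  z < 1.75
Highest qualifying boundary gives stanine = 1

1


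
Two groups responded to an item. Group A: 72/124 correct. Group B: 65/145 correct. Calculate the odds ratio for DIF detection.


Odds_A = 72/52 = 1.3846
Odds_B = 65/80 = 0.8125
OR = Odds_A / Odds_B = 1.3846 / 0.8125
Exactly, OR = (72 * 80) / (52 * 65) = 5760 / 3380
OR = 1.7041

1.7041


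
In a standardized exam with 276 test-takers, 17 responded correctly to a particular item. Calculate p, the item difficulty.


Item difficulty p = number correct / total examinees
p = 17 / 276
p = 0.0616

0.0616


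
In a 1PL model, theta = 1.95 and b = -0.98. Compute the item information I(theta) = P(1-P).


P = 1/(1+exp(-(1.95--0.98))) = 0.9493
I = P*(1-P) = 0.9493 * 0.0507
I = 0.0481

0.0481


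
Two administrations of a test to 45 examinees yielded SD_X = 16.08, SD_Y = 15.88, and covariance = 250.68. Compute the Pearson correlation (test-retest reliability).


r = cov(X,Y) / (SD_X * SD_Y)
r = 250.68 / (16.08 * 15.88)
r = 250.68 / 255.3504
r = 0.9817

0.9817


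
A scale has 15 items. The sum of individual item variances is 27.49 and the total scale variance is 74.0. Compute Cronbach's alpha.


alpha = (k/(k-1)) * (1 - sum(si^2)/s_total^2)
= (15/14) * (1 - 27.49/74.0)
alpha = 0.6734

0.6734


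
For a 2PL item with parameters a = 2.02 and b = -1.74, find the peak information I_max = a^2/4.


For 2PL, max info at theta = b = -1.74
I_max = a^2 / 4 = 2.02^2 / 4
= 4.0804 / 4
I_max = 1.0201

1.0201


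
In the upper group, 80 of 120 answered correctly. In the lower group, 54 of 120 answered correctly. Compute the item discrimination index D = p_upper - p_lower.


p_upper = 80/120 = 0.6667
p_lower = 54/120 = 0.45
D = 0.6667 - 0.45 = 0.2167

0.2167


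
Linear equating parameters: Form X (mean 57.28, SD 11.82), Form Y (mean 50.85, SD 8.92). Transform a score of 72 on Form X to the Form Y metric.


slope = SD_Y / SD_X = 8.92 / 11.82 ~ 0.7547
intercept = mean_Y - slope * mean_X = 50.85 - (8.92 / 11.82) * 57.28 ~ 7.6235
Y = slope * X + intercept. To avoid rounding drift from the rounded slope/intercept, evaluate the equivalent form Y = mean_Y + SD_Y * (X - mean_X) / SD_X at full precision:
Y = 50.85 + 8.92 * (72 - 57.28) / 11.82
Y = 50.85 + 8.92 * 14.72 / 11.82
Y = 50.85 + 131.3024 / 11.82
Y = 50.85 + 11.1085
Y = 61.9585

61.9585


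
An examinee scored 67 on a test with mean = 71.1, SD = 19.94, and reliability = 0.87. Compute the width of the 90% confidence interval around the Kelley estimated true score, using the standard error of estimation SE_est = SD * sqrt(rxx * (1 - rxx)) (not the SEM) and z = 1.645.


True score estimate = 0.87*67 + 0.13*71.1 = 67.533
SE_est = SD * sqrt(rxx * (1 - rxx)) = 19.94 * sqrt(0.87 * 0.13) = 19.94 * sqrt(0.1131) = 6.70589
CI = T_est +/- z * SE_est, so width = 2 * z * SE_est = 2 * 1.645 * 6.70589
Width = 22.0624

22.0624


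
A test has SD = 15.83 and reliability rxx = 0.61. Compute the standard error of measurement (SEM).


SEM = SD * sqrt(1 - rxx)
SEM = 15.83 * sqrt(1 - 0.61)
SEM = 15.83 * sqrt(0.39) = 15.83 * 0.6245
SEM = 9.8858

9.8858


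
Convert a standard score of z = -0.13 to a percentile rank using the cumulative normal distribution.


CDF(z) = 0.5 * (1 + erf(z/sqrt(2)))
erf(-0.0919) = -0.1034
CDF = 0.4483
Percentile rank = 0.4483 * 100 = 44.83

44.83


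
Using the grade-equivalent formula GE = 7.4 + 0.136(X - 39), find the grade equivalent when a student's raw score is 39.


raw - median = 39 - 39 = 0
slope * diff = 0.136 * 0 = 0.0
GE = 7.4 + 0.0
GE = 7.4

7.4


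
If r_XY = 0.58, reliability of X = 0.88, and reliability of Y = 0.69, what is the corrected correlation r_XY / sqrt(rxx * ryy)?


r_corrected = rxy / sqrt(rxx * ryy)
= 0.58 / sqrt(0.88 * 0.69)
= 0.58 / sqrt(0.6072)
= 0.58 / 0.77923
r_corrected = 0.7443

0.7443


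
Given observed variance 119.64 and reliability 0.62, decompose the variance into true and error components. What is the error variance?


var_true = rxx * var_obs = 0.62 * 119.64 = 74.1768
var_error = var_obs - var_true
var_error = 119.64 - 74.1768
var_error = 45.4632

45.4632


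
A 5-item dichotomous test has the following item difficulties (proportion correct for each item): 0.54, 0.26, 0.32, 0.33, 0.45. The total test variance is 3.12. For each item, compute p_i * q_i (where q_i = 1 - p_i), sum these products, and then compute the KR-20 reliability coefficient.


For each item, compute p_i * q_i:
  Item 1: 0.54 * 0.46 = 0.2484
  Item 2: 0.26 * 0.74 = 0.1924
  Item 3: 0.32 * 0.68 = 0.2176
  Item 4: 0.33 * 0.67 = 0.2211
  Item 5: 0.45 * 0.55 = 0.2475
Sum(p_i * q_i) = 0.2484 + 0.1924 + 0.2176 + 0.2211 + 0.2475 = 1.127
KR-20 = (k/(k-1)) * (1 - Sum(p_i*q_i) / Var_total)
= (5/4) * (1 - 1.127/3.12)
= 1.25 * 0.6388
KR-20 = 0.7985

0.7985


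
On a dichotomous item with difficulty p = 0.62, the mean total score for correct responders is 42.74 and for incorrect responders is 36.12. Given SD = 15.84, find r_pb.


q = 1 - p = 0.38
rpb = ((M1 - M0) / SD) * sqrt(p * q)
rpb = ((42.74 - 36.12) / 15.84) * sqrt(0.62 * 0.38)
rpb = 0.2029

0.2029


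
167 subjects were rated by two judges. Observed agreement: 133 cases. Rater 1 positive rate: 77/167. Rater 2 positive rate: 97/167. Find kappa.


P_o = 133/167 = 0.796407
P_e = (77*97 + 90*70) / 27889 = 0.493707
kappa = (P_o - P_e) / (1 - P_e)
kappa = (0.796407 - 0.493707) / (1 - 0.493707)
kappa = 0.5979

0.5979


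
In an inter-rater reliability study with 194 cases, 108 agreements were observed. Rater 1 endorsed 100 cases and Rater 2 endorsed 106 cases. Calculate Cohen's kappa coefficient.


P_o = 108/194 = 0.556701
P_e = (100*106 + 94*88) / 37636 = 0.501435
kappa = (P_o - P_e) / (1 - P_e)
kappa = (0.556701 - 0.501435) / (1 - 0.501435)
kappa = 0.1109

0.1109


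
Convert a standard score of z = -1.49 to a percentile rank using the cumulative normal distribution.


CDF(z) = 0.5 * (1 + erf(z/sqrt(2)))
erf(-1.0536) = -0.8638
CDF = 0.0681
Percentile rank = 0.0681 * 100 = 6.81

6.81


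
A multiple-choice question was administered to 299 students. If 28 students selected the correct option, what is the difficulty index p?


Item difficulty p = number correct / total examinees
p = 28 / 299
p = 0.0936

0.0936


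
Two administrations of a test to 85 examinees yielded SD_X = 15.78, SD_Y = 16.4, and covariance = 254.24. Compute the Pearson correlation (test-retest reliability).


r = cov(X,Y) / (SD_X * SD_Y)
r = 254.24 / (15.78 * 16.4)
r = 254.24 / 258.792
r = 0.9824

0.9824


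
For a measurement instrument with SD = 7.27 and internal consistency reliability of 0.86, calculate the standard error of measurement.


SEM = SD * sqrt(1 - rxx)
SEM = 7.27 * sqrt(1 - 0.86)
SEM = 7.27 * sqrt(0.14) = 7.27 * 0.374166
SEM = 2.7202

2.7202


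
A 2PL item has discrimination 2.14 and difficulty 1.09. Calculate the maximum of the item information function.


For 2PL, max info at theta = b = 1.09
I_max = a^2 / 4 = 2.14^2 / 4
= 4.5796 / 4
I_max = 1.1449

1.1449


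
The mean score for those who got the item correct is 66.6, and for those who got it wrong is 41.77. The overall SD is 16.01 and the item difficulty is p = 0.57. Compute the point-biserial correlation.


q = 1 - p = 0.43
rpb = ((M1 - M0) / SD) * sqrt(p * q)
rpb = ((66.6 - 41.77) / 16.01) * sqrt(0.57 * 0.43)
rpb = 0.7678

0.7678


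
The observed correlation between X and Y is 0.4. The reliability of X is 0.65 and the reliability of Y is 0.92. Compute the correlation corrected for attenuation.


r_corrected = rxy / sqrt(rxx * ryy)
= 0.4 / sqrt(0.65 * 0.92)
= 0.4 / sqrt(0.598)
= 0.4 / 0.773305
r_corrected = 0.5173

0.5173


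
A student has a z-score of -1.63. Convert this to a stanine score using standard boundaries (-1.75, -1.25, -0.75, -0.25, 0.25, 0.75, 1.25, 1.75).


Stanine boundaries: [-1.75, -1.25, -0.75, -0.25, 0.25, 0.75, 1.25, 1.75]
z = -1.63
Check each boundary:
  z >= -1.75 -> could be stanine 2
  z < -1.25
  z < -0.75
  z < -0.25
  z < 0.25
  z < 0.75
  z < 1.25
  z < 1.75
Highest qualifying boundary gives stanine = 2

2


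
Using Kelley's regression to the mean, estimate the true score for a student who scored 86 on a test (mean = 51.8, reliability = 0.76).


T_est = rxx * X + (1 - rxx) * mean
T_est = 0.76 * 86 + 0.24 * 51.8
T_est = 65.36 + 12.432
T_est = 77.792

77.792


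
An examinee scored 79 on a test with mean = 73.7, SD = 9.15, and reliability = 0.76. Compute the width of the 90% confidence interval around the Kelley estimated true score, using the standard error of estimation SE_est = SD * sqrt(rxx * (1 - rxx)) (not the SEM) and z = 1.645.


True score estimate = 0.76*79 + 0.24*73.7 = 77.728
SE_est = SD * sqrt(rxx * (1 - rxx)) = 9.15 * sqrt(0.76 * 0.24) = 9.15 * sqrt(0.1824) = 3.907811
CI = T_est +/- z * SE_est, so width = 2 * z * SE_est = 2 * 1.645 * 3.907811
Width = 12.8567

12.8567


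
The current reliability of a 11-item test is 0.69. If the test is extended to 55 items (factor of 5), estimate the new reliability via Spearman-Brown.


r_new = (n * rxx) / (1 + (n-1) * rxx)
r_new = (5 * 0.69) / (1 + 4 * 0.69)
r_new = 3.45 / 3.76
r_new = 0.9176

0.9176


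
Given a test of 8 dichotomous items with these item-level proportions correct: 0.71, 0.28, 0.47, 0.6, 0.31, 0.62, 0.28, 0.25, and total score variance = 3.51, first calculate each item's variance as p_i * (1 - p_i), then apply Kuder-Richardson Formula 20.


For each item, compute p_i * q_i:
  Item 1: 0.71 * 0.29 = 0.2059
  Item 2: 0.28 * 0.72 = 0.2016
  Item 3: 0.47 * 0.53 = 0.2491
  Item 4: 0.6 * 0.4 = 0.24
  Item 5: 0.31 * 0.69 = 0.2139
  Item 6: 0.62 * 0.38 = 0.2356
  Item 7: 0.28 * 0.72 = 0.2016
  Item 8: 0.25 * 0.75 = 0.1875
Sum(p_i * q_i) = 0.2059 + 0.2016 + 0.2491 + 0.24 + 0.2139 + 0.2356 + 0.2016 + 0.1875 = 1.7352
KR-20 = (k/(k-1)) * (1 - Sum(p_i*q_i) / Var_total)
= (8/7) * (1 - 1.7352/3.51)
= 1.1429 * 0.5056
KR-20 = 0.5779

0.5779


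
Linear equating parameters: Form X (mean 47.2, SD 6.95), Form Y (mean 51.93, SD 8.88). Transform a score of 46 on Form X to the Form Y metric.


slope = SD_Y / SD_X = 8.88 / 6.95 ~ 1.2777
intercept = mean_Y - slope * mean_X = 51.93 - (8.88 / 6.95) * 47.2 ~ -8.3773
Y = slope * X + intercept. To avoid rounding drift from the rounded slope/intercept, evaluate the equivalent form Y = mean_Y + SD_Y * (X - mean_X) / SD_X at full precision:
Y = 51.93 + 8.88 * (46 - 47.2) / 6.95
Y = 51.93 - 8.88 * 1.2 / 6.95
Y = 51.93 - 10.656 / 6.95
Y = 51.93 - 1.5332
Y = 50.3968

50.3968


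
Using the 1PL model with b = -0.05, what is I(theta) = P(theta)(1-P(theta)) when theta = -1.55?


P = 1/(1+exp(-(-1.55--0.05))) = 0.1824
I = P*(1-P) = 0.1824 * 0.8176
I = 0.1491

0.1491


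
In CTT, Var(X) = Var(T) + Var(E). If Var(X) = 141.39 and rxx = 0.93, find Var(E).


var_true = rxx * var_obs = 0.93 * 141.39 = 131.4927
var_error = var_obs - var_true
var_error = 141.39 - 131.4927
var_error = 9.8973

9.8973


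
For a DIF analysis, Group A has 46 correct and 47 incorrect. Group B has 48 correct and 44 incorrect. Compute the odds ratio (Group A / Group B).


Odds_A = 46/47 = 0.9787
Odds_B = 48/44 = 1.0909
OR = Odds_A / Odds_B = 0.9787 / 1.0909
Exactly, OR = (46 * 44) / (47 * 48) = 2024 / 2256
OR = 0.8972

0.8972


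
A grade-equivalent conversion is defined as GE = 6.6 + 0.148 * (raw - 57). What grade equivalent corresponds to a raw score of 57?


raw - median = 57 - 57 = 0
slope * diff = 0.148 * 0 = 0.0
GE = 6.6 + 0.0
GE = 6.6

6.6


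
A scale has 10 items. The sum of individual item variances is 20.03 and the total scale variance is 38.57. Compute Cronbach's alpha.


alpha = (k/(k-1)) * (1 - sum(si^2)/s_total^2)
= (10/9) * (1 - 20.03/38.57)
alpha = 0.5341

0.5341


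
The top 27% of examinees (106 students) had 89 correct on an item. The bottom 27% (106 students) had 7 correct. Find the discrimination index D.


p_upper = 89/106 = 0.8396
p_lower = 7/106 = 0.066
D = 0.8396 - 0.066 = 0.7736

0.7736


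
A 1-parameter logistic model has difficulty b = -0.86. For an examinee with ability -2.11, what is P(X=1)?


theta - b = -2.11 - -0.86 = -1.25
exp(-(theta - b)) = exp(1.25) = 3.4903
P = 1 / (1 + 3.4903)
P = 0.2227

0.2227


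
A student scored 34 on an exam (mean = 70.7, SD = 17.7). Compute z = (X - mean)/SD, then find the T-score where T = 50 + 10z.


z = (X - mean) / SD = (34 - 70.7) / 17.7
z = -36.7 / 17.7
z = -2.0734
T-score = T = 50 + 10z
Carry z at full precision (z = -36.7 / 17.7) into the conversion:
T-score = 50 + 10 * (-36.7 / 17.7) = 50 + -367 / 17.7
T-score = 50 + -20.7345
T-score = 29.2655

29.2655


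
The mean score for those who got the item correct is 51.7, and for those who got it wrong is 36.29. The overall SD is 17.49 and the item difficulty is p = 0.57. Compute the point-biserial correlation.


q = 1 - p = 0.43
rpb = ((M1 - M0) / SD) * sqrt(p * q)
rpb = ((51.7 - 36.29) / 17.49) * sqrt(0.57 * 0.43)
rpb = 0.4362

0.4362


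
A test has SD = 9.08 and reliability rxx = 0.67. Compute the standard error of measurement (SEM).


SEM = SD * sqrt(1 - rxx)
SEM = 9.08 * sqrt(1 - 0.67)
SEM = 9.08 * sqrt(0.33) = 9.08 * 0.574456
SEM = 5.2161

5.2161


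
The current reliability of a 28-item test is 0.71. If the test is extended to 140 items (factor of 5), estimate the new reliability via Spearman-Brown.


r_new = (n * rxx) / (1 + (n-1) * rxx)
r_new = (5 * 0.71) / (1 + 4 * 0.71)
r_new = 3.55 / 3.84
r_new = 0.9245

0.9245


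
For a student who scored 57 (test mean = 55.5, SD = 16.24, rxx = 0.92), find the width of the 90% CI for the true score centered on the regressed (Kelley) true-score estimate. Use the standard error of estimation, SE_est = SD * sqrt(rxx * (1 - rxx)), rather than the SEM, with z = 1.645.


True score estimate = 0.92*57 + 0.08*55.5 = 56.88
SE_est = SD * sqrt(rxx * (1 - rxx)) = 16.24 * sqrt(0.92 * 0.08) = 16.24 * sqrt(0.0736) = 4.405802
CI = T_est +/- z * SE_est, so width = 2 * z * SE_est = 2 * 1.645 * 4.405802
Width = 14.4951

14.4951


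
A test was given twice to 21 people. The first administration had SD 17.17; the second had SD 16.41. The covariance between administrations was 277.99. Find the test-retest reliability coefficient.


r = cov(X,Y) / (SD_X * SD_Y)
r = 277.99 / (17.17 * 16.41)
r = 277.99 / 281.7597
r = 0.9866

0.9866


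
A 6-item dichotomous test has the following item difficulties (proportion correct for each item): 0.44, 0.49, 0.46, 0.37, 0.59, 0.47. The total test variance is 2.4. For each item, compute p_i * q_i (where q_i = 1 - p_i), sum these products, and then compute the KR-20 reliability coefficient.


For each item, compute p_i * q_i:
  Item 1: 0.44 * 0.56 = 0.2464
  Item 2: 0.49 * 0.51 = 0.2499
  Item 3: 0.46 * 0.54 = 0.2484
  Item 4: 0.37 * 0.63 = 0.2331
  Item 5: 0.59 * 0.41 = 0.2419
  Item 6: 0.47 * 0.53 = 0.2491
Sum(p_i * q_i) = 0.2464 + 0.2499 + 0.2484 + 0.2331 + 0.2419 + 0.2491 = 1.4688
KR-20 = (k/(k-1)) * (1 - Sum(p_i*q_i) / Var_total)
= (6/5) * (1 - 1.4688/2.4)
= 1.2 * 0.388
KR-20 = 0.4656

0.4656


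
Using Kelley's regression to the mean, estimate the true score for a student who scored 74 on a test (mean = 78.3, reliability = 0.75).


T_est = rxx * X + (1 - rxx) * mean
T_est = 0.75 * 74 + 0.25 * 78.3
T_est = 55.5 + 19.575
T_est = 75.075

75.075


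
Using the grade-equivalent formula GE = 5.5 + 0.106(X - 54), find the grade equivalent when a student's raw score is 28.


raw - median = 28 - 54 = -26
slope * diff = 0.106 * -26 = -2.756
GE = 5.5 + -2.756
GE = 2.744

2.744


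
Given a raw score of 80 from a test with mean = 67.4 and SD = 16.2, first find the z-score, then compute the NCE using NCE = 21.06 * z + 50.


z = (X - mean) / SD = (80 - 67.4) / 16.2
z = 12.6 / 16.2
z = 0.7778
NCE = NCE = 21.06z + 50
Carry z at full precision (z = 12.6 / 16.2) into the conversion:
NCE = 21.06 * (12.6 / 16.2) + 50 = 265.356 / 16.2 + 50
NCE = 16.38 + 50
NCE = 66.38

66.38


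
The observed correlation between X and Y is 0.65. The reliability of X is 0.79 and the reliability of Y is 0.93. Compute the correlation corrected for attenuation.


r_corrected = rxy / sqrt(rxx * ryy)
= 0.65 / sqrt(0.79 * 0.93)
= 0.65 / sqrt(0.7347)
= 0.65 / 0.857146
r_corrected = 0.7583

0.7583


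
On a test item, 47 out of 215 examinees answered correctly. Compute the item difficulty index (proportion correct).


Item difficulty p = number correct / total examinees
p = 47 / 215
p = 0.2186

0.2186


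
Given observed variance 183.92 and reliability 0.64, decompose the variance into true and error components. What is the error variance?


var_true = rxx * var_obs = 0.64 * 183.92 = 117.7088
var_error = var_obs - var_true
var_error = 183.92 - 117.7088
var_error = 66.2112

66.2112


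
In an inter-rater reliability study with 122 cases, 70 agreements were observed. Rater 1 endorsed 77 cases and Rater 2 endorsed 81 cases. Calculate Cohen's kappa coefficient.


P_o = 70/122 = 0.57377
P_e = (77*81 + 45*41) / 14884 = 0.542999
kappa = (P_o - P_e) / (1 - P_e)
kappa = (0.57377 - 0.542999) / (1 - 0.542999)
kappa = 0.0673

0.0673


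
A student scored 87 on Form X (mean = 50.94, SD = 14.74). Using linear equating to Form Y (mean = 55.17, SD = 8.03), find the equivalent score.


slope = SD_Y / SD_X = 8.03 / 14.74 ~ 0.5448
intercept = mean_Y - slope * mean_X = 55.17 - (8.03 / 14.74) * 50.94 ~ 27.4191
Y = slope * X + intercept. To avoid rounding drift from the rounded slope/intercept, evaluate the equivalent form Y = mean_Y + SD_Y * (X - mean_X) / SD_X at full precision:
Y = 55.17 + 8.03 * (87 - 50.94) / 14.74
Y = 55.17 + 8.03 * 36.06 / 14.74
Y = 55.17 + 289.5618 / 14.74
Y = 55.17 + 19.6446
Y = 74.8146

74.8146


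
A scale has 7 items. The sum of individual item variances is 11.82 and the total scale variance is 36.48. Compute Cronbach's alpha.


alpha = (k/(k-1)) * (1 - sum(si^2)/s_total^2)
= (7/6) * (1 - 11.82/36.48)
alpha = 0.7887

0.7887


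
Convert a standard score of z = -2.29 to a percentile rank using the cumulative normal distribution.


CDF(z) = 0.5 * (1 + erf(z/sqrt(2)))
erf(-1.6193) = -0.978
CDF = 0.011
Percentile rank = 0.011 * 100 = 1.1

1.1


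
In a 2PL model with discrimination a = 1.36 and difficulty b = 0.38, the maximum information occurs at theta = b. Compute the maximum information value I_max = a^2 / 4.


For 2PL, max info at theta = b = 0.38
I_max = a^2 / 4 = 1.36^2 / 4
= 1.8496 / 4
I_max = 0.4624

0.4624


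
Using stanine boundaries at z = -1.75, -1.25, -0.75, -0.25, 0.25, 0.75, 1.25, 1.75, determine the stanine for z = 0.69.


Stanine boundaries: [-1.75, -1.25, -0.75, -0.25, 0.25, 0.75, 1.25, 1.75]
z = 0.69
Check each boundary:
  z >= -1.75 -> could be stanine 2
  z >= -1.25 -> could be stanine 3
  z >= -0.75 -> could be stanine 4
  z >= -0.25 -> could be stanine 5
  z >= 0.25 -> could be stanine 6
  z < 0.75
  z < 1.25
  z < 1.75
Highest qualifying boundary gives stanine = 6

6


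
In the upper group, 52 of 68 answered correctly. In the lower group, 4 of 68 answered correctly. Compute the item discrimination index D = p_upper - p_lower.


p_upper = 52/68 = 0.7647
p_lower = 4/68 = 0.0588
D = 0.7647 - 0.0588 = 0.7059

0.7059


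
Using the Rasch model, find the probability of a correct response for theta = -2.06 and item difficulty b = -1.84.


theta - b = -2.06 - -1.84 = -0.22
exp(-(theta - b)) = exp(0.22) = 1.2461
P = 1 / (1 + 1.2461)
P = 0.4452

0.4452


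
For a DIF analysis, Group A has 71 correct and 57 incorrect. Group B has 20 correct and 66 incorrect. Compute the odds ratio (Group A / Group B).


Odds_A = 71/57 = 1.2456
Odds_B = 20/66 = 0.303
OR = Odds_A / Odds_B = 1.2456 / 0.303
Exactly, OR = (71 * 66) / (57 * 20) = 4686 / 1140
OR = 4.1105

4.1105


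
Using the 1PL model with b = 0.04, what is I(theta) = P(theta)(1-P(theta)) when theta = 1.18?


P = 1/(1+exp(-(1.18-0.04))) = 0.7577
I = P*(1-P) = 0.7577 * 0.2423
I = 0.1836

0.1836


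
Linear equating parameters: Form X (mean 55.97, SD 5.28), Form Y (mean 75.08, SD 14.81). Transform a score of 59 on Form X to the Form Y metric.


slope = SD_Y / SD_X = 14.81 / 5.28 ~ 2.8049
intercept = mean_Y - slope * mean_X = 75.08 - (14.81 / 5.28) * 55.97 ~ -81.9116
Y = slope * X + intercept. To avoid rounding drift from the rounded slope/intercept, evaluate the equivalent form Y = mean_Y + SD_Y * (X - mean_X) / SD_X at full precision:
Y = 75.08 + 14.81 * (59 - 55.97) / 5.28
Y = 75.08 + 14.81 * 3.03 / 5.28
Y = 75.08 + 44.8743 / 5.28
Y = 75.08 + 8.4989
Y = 83.5789

83.5789


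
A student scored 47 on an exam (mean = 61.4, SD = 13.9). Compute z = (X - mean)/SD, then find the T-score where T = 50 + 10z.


z = (X - mean) / SD = (47 - 61.4) / 13.9
z = -14.4 / 13.9
z = -1.036
T-score = T = 50 + 10z
Carry z at full precision (z = -14.4 / 13.9) into the conversion:
T-score = 50 + 10 * (-14.4 / 13.9) = 50 + -144 / 13.9
T-score = 50 + -10.3597
T-score = 39.6403

39.6403


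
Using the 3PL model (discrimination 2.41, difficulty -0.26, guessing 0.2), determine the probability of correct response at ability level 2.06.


logit = 2.41*(2.06 - -0.26) = 5.5912
P* = 1/(1 + exp(-5.5912)) = 0.9963
P = 0.2 + (1 - 0.2) * 0.9963
P = 0.997

0.997


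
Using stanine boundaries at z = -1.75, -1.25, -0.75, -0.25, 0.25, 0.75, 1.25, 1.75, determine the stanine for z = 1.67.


Stanine boundaries: [-1.75, -1.25, -0.75, -0.25, 0.25, 0.75, 1.25, 1.75]
z = 1.67
Check each boundary:
  z >= -1.75 -> could be stanine 2
  z >= -1.25 -> could be stanine 3
  z >= -0.75 -> could be stanine 4
  z >= -0.25 -> could be stanine 5
  z >= 0.25 -> could be stanine 6
  z >= 0.75 -> could be stanine 7
  z >= 1.25 -> could be stanine 8
  z < 1.75
Highest qualifying boundary gives stanine = 8

8


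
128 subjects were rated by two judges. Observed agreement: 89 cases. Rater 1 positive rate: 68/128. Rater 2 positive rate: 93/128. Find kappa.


P_o = 89/128 = 0.695312
P_e = (68*93 + 60*35) / 16384 = 0.51416
kappa = (P_o - P_e) / (1 - P_e)
kappa = (0.695312 - 0.51416) / (1 - 0.51416)
kappa = 0.3729

0.3729


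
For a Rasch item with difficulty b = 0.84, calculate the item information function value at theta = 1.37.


P = 1/(1+exp(-(1.37-0.84))) = 0.6295
I = P*(1-P) = 0.6295 * 0.3705
I = 0.2332

0.2332


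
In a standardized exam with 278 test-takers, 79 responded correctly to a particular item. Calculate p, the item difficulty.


Item difficulty p = number correct / total examinees
p = 79 / 278
p = 0.2842

0.2842


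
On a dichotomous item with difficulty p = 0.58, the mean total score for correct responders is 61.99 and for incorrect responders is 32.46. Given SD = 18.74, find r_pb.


q = 1 - p = 0.42
rpb = ((M1 - M0) / SD) * sqrt(p * q)
rpb = ((61.99 - 32.46) / 18.74) * sqrt(0.58 * 0.42)
rpb = 0.7777

0.7777


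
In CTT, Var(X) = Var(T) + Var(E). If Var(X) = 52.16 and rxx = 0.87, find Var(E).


var_true = rxx * var_obs = 0.87 * 52.16 = 45.3792
var_error = var_obs - var_true
var_error = 52.16 - 45.3792
var_error = 6.7808

6.7808


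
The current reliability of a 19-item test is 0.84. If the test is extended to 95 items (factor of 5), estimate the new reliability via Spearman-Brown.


r_new = (n * rxx) / (1 + (n-1) * rxx)
r_new = (5 * 0.84) / (1 + 4 * 0.84)
r_new = 4.2 / 4.36
r_new = 0.9633

0.9633


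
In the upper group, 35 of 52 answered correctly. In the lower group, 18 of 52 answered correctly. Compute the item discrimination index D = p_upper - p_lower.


p_upper = 35/52 = 0.6731
p_lower = 18/52 = 0.3462
D = 0.6731 - 0.3462 = 0.3269

0.3269


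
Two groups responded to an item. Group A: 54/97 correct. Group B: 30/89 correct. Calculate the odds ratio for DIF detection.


Odds_A = 54/43 = 1.2558
Odds_B = 30/59 = 0.5085
OR = Odds_A / Odds_B = 1.2558 / 0.5085
Exactly, OR = (54 * 59) / (43 * 30) = 3186 / 1290
OR = 2.4698

2.4698


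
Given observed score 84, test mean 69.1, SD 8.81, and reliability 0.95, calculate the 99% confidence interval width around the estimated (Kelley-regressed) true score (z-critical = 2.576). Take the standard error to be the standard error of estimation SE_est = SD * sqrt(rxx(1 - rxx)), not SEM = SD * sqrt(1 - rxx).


True score estimate = 0.95*84 + 0.05*69.1 = 83.255
SE_est = SD * sqrt(rxx * (1 - rxx)) = 8.81 * sqrt(0.95 * 0.05) = 8.81 * sqrt(0.0475) = 1.920095
CI = T_est +/- z * SE_est, so width = 2 * z * SE_est = 2 * 2.576 * 1.920095
Width = 9.8923

9.8923
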